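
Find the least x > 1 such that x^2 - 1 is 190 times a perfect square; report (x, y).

First expand sqrt(190) as a continued fraction. With x_i = (sqrt(190) + m_i)/d_i and (m_0, d_0) = (0, 1): a_0 = floor(sqrt(190)) = 13, since 13^2 = 169 <= 190 < 196 = 14^2.
Iterate m_{i+1} = d_i*a_i - m_i, d_{i+1} = (190 - m_{i+1}^2)/d_i, a_{i+1} = floor((a_0 + m_{i+1})/d_{i+1}):
  m_1 = 1*13 - 0 = 13, d_1 = (190 - 13^2)/1 = 21/1 = 21, a_1 = floor((13 + 13)/21) = 1.
  m_2 = 21*1 - 13 = 8, d_2 = (190 - 8^2)/21 = 126/21 = 6, a_2 = floor((13 + 8)/6) = 3.
  m_3 = 6*3 - 8 = 10, d_3 = (190 - 10^2)/6 = 90/6 = 15, a_3 = floor((13 + 10)/15) = 1.
  m_4 = 15*1 - 10 = 5, d_4 = (190 - 5^2)/15 = 165/15 = 11, a_4 = floor((13 + 5)/11) = 1.
  m_5 = 11*1 - 5 = 6, d_5 = (190 - 6^2)/11 = 154/11 = 14, a_5 = floor((13 + 6)/14) = 1.
  m_6 = 14*1 - 6 = 8, d_6 = (190 - 8^2)/14 = 126/14 = 9, a_6 = floor((13 + 8)/9) = 2.
  m_7 = 9*2 - 8 = 10, d_7 = (190 - 10^2)/9 = 90/9 = 10, a_7 = floor((13 + 10)/10) = 2.
  m_8 = 10*2 - 10 = 10, d_8 = (190 - 10^2)/10 = 90/10 = 9, a_8 = floor((13 + 10)/9) = 2.
  m_9 = 9*2 - 10 = 8, d_9 = (190 - 8^2)/9 = 126/9 = 14, a_9 = floor((13 + 8)/14) = 1.
  m_10 = 14*1 - 8 = 6, d_10 = (190 - 6^2)/14 = 154/14 = 11, a_10 = floor((13 + 6)/11) = 1.
  m_11 = 11*1 - 6 = 5, d_11 = (190 - 5^2)/11 = 165/11 = 15, a_11 = floor((13 + 5)/15) = 1.
  m_12 = 15*1 - 5 = 10, d_12 = (190 - 10^2)/15 = 90/15 = 6, a_12 = floor((13 + 10)/6) = 3.
  m_13 = 6*3 - 10 = 8, d_13 = (190 - 8^2)/6 = 126/6 = 21, a_13 = floor((13 + 8)/21) = 1.
  m_14 = 21*1 - 8 = 13, d_14 = (190 - 13^2)/21 = 21/21 = 1, a_14 = floor((13 + 13)/1) = 26.
  m_15 = 1*26 - 13 = 13, d_15 = (190 - 13^2)/1 = 21/1 = 21: (m_15, d_15) = (m_1, d_1) = (13, 21), so from here the quotients repeat a_1, ..., a_14; the period length is 14.
So sqrt(190) = [13; (1, 3, 1, 1, 1, 2, 2, 2, 1, 1, 1, 3, 1, 26)] with period length k = 14.
k is even, so the fundamental solution of x^2 - 190y^2 = 1 is (p_{k-1}, q_{k-1}) = (p_13, q_13); compute convergents through index 13.
Convergents (p_i = a_i*p_{i-1} + p_{i-2}, q_i = a_i*q_{i-1} + q_{i-2} with p_{-2}=0, p_{-1}=1, q_{-2}=1, q_{-1}=0):
  i=0: a_0=13, p_0 = 13*1 + 0 = 13, q_0 = 13*0 + 1 = 1.
  i=1: a_1=1, p_1 = 1*13 + 1 = 14, q_1 = 1*1 + 0 = 1.
  i=2: a_2=3, p_2 = 3*14 + 13 = 55, q_2 = 3*1 + 1 = 4.
  i=3: a_3=1, p_3 = 1*55 + 14 = 69, q_3 = 1*4 + 1 = 5.
  i=4: a_4=1, p_4 = 1*69 + 55 = 124, q_4 = 1*5 + 4 = 9.
  i=5: a_5=1, p_5 = 1*124 + 69 = 193, q_5 = 1*9 + 5 = 14.
  i=6: a_6=2, p_6 = 2*193 + 124 = 510, q_6 = 2*14 + 9 = 37.
  i=7: a_7=2, p_7 = 2*510 + 193 = 1213, q_7 = 2*37 + 14 = 88.
  i=8: a_8=2, p_8 = 2*1213 + 510 = 2936, q_8 = 2*88 + 37 = 213.
  i=9: a_9=1, p_9 = 1*2936 + 1213 = 4149, q_9 = 1*213 + 88 = 301.
  i=10: a_10=1, p_10 = 1*4149 + 2936 = 7085, q_10 = 1*301 + 213 = 514.
  i=11: a_11=1, p_11 = 1*7085 + 4149 = 11234, q_11 = 1*514 + 301 = 815.
  i=12: a_12=3, p_12 = 3*11234 + 7085 = 40787, q_12 = 3*815 + 514 = 2959.
  i=13: a_13=1, p_13 = 1*40787 + 11234 = 52021, q_13 = 1*2959 + 815 = 3774.
Check: 52021^2 - 190*3774^2 = 2706184441 - 2706184440 = 1, so (x, y) = (52021, 3774) solves the equation, and by the theorem it is the least positive solution.

(x, y) = (52021, 3774)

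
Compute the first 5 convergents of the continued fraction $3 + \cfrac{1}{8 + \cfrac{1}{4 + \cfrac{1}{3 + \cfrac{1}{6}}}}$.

Using the convergent recurrence p_i = a_i*p_{i-1} + p_{i-2}, q_i = a_i*q_{i-1} + q_{i-2} with p_{-2}=0, p_{-1}=1, q_{-2}=1, q_{-1}=0:
  i=0: a_0=3, p_0 = 3*1 + 0 = 3, q_0 = 3*0 + 1 = 1.
  i=1: a_1=8, p_1 = 8*3 + 1 = 25, q_1 = 8*1 + 0 = 8.
  i=2: a_2=4, p_2 = 4*25 + 3 = 103, q_2 = 4*8 + 1 = 33.
  i=3: a_3=3, p_3 = 3*103 + 25 = 334, q_3 = 3*33 + 8 = 107.
  i=4: a_4=6, p_4 = 6*334 + 103 = 2107, q_4 = 6*107 + 33 = 675.

3/1, 25/8, 103/33, 334/107, 2107/675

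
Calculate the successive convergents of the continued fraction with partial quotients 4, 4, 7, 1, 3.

Using the convergent recurrence p_i = a_i*p_{i-1} + p_{i-2}, q_i = a_i*q_{i-1} + q_{i-2} with p_{-2}=0, p_{-1}=1, q_{-2}=1, q_{-1}=0:
  i=0: a_0=4, p_0 = 4*1 + 0 = 4, q_0 = 4*0 + 1 = 1.
  i=1: a_1=4, p_1 = 4*4 + 1 = 17, q_1 = 4*1 + 0 = 4.
  i=2: a_2=7, p_2 = 7*17 + 4 = 123, q_2 = 7*4 + 1 = 29.
  i=3: a_3=1, p_3 = 1*123 + 17 = 140, q_3 = 1*29 + 4 = 33.
  i=4: a_4=3, p_4 = 3*140 + 123 = 543, q_4 = 3*33 + 29 = 128.

4/1, 17/4, 123/29, 140/33, 543/128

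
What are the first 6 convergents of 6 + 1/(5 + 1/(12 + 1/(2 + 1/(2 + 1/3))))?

Using the convergent recurrence p_i = a_i*p_{i-1} + p_{i-2}, q_i = a_i*q_{i-1} + q_{i-2} with p_{-2}=0, p_{-1}=1, q_{-2}=1, q_{-1}=0:
  i=0: a_0=6, p_0 = 6*1 + 0 = 6, q_0 = 6*0 + 1 = 1.
  i=1: a_1=5, p_1 = 5*6 + 1 = 31, q_1 = 5*1 + 0 = 5.
  i=2: a_2=12, p_2 = 12*31 + 6 = 378, q_2 = 12*5 + 1 = 61.
  i=3: a_3=2, p_3 = 2*378 + 31 = 787, q_3 = 2*61 + 5 = 127.
  i=4: a_4=2, p_4 = 2*787 + 378 = 1952, q_4 = 2*127 + 61 = 315.
  i=5: a_5=3, p_5 = 3*1952 + 787 = 6643, q_5 = 3*315 + 127 = 1072.

6/1, 31/5, 378/61, 787/127, 1952/315, 6643/1072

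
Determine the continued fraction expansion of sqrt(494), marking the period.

[22; (4, 2, 2, 1, 2, 1, 2, 2, 4, 44)]

Write x_i = (sqrt(494) + m_i)/d_i with (m_0, d_0) = (0, 1). a_0 = floor(sqrt(494)) = 22, since 22^2 = 484 <= 494 < 529 = 23^2.
Iterate m_{i+1} = d_i*a_i - m_i, d_{i+1} = (494 - m_{i+1}^2)/d_i, a_{i+1} = floor((a_0 + m_{i+1})/d_{i+1}):
  m_1 = 1*22 - 0 = 22, d_1 = (494 - 22^2)/1 = 10/1 = 10, a_1 = floor((22 + 22)/10) = 4.
  m_2 = 10*4 - 22 = 18, d_2 = (494 - 18^2)/10 = 170/10 = 17, a_2 = floor((22 + 18)/17) = 2.
  m_3 = 17*2 - 18 = 16, d_3 = (494 - 16^2)/17 = 238/17 = 14, a_3 = floor((22 + 16)/14) = 2.
  m_4 = 14*2 - 16 = 12, d_4 = (494 - 12^2)/14 = 350/14 = 25, a_4 = floor((22 + 12)/25) = 1.
  m_5 = 25*1 - 12 = 13, d_5 = (494 - 13^2)/25 = 325/25 = 13, a_5 = floor((22 + 13)/13) = 2.
  m_6 = 13*2 - 13 = 13, d_6 = (494 - 13^2)/13 = 325/13 = 25, a_6 = floor((22 + 13)/25) = 1.
  m_7 = 25*1 - 13 = 12, d_7 = (494 - 12^2)/25 = 350/25 = 14, a_7 = floor((22 + 12)/14) = 2.
  m_8 = 14*2 - 12 = 16, d_8 = (494 - 16^2)/14 = 238/14 = 17, a_8 = floor((22 + 16)/17) = 2.
  m_9 = 17*2 - 16 = 18, d_9 = (494 - 18^2)/17 = 170/17 = 10, a_9 = floor((22 + 18)/10) = 4.
  m_10 = 10*4 - 18 = 22, d_10 = (494 - 22^2)/10 = 10/10 = 1, a_10 = floor((22 + 22)/1) = 44.
  m_11 = 1*44 - 22 = 22, d_11 = (494 - 22^2)/1 = 10/1 = 10: (m_11, d_11) = (m_1, d_1) = (22, 10), so from here the quotients repeat a_1, ..., a_10; the period length is 10.
Hence the expansion of sqrt(494) is a_0 = 22 followed by the repeating block 4, 2, 2, 1, 2, 1, 2, 2, 4, 44 (period 10).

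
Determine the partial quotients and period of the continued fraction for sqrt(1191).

[34; (1, 1, 22, 1, 1, 68)]

Write x_i = (sqrt(1191) + m_i)/d_i with (m_0, d_0) = (0, 1). a_0 = floor(sqrt(1191)) = 34, since 34^2 = 1156 <= 1191 < 1225 = 35^2.
Iterate m_{i+1} = d_i*a_i - m_i, d_{i+1} = (1191 - m_{i+1}^2)/d_i, a_{i+1} = floor((a_0 + m_{i+1})/d_{i+1}):
  m_1 = 1*34 - 0 = 34, d_1 = (1191 - 34^2)/1 = 35/1 = 35, a_1 = floor((34 + 34)/35) = 1.
  m_2 = 35*1 - 34 = 1, d_2 = (1191 - 1^2)/35 = 1190/35 = 34, a_2 = floor((34 + 1)/34) = 1.
  m_3 = 34*1 - 1 = 33, d_3 = (1191 - 33^2)/34 = 102/34 = 3, a_3 = floor((34 + 33)/3) = 22.
  m_4 = 3*22 - 33 = 33, d_4 = (1191 - 33^2)/3 = 102/3 = 34, a_4 = floor((34 + 33)/34) = 1.
  m_5 = 34*1 - 33 = 1, d_5 = (1191 - 1^2)/34 = 1190/34 = 35, a_5 = floor((34 + 1)/35) = 1.
  m_6 = 35*1 - 1 = 34, d_6 = (1191 - 34^2)/35 = 35/35 = 1, a_6 = floor((34 + 34)/1) = 68.
  m_7 = 1*68 - 34 = 34, d_7 = (1191 - 34^2)/1 = 35/1 = 35: (m_7, d_7) = (m_1, d_1) = (34, 35), so from here the quotients repeat a_1, ..., a_6; the period length is 6.
Hence the expansion of sqrt(1191) is a_0 = 34 followed by the repeating block 1, 1, 22, 1, 1, 68 (period 6).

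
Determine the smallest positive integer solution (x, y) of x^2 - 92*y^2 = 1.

First expand sqrt(92) as a continued fraction. With x_i = (sqrt(92) + m_i)/d_i and (m_0, d_0) = (0, 1): a_0 = floor(sqrt(92)) = 9, since 9^2 = 81 <= 92 < 100 = 10^2.
Iterate m_{i+1} = d_i*a_i - m_i, d_{i+1} = (92 - m_{i+1}^2)/d_i, a_{i+1} = floor((a_0 + m_{i+1})/d_{i+1}):
  m_1 = 1*9 - 0 = 9, d_1 = (92 - 9^2)/1 = 11/1 = 11, a_1 = floor((9 + 9)/11) = 1.
  m_2 = 11*1 - 9 = 2, d_2 = (92 - 2^2)/11 = 88/11 = 8, a_2 = floor((9 + 2)/8) = 1.
  m_3 = 8*1 - 2 = 6, d_3 = (92 - 6^2)/8 = 56/8 = 7, a_3 = floor((9 + 6)/7) = 2.
  m_4 = 7*2 - 6 = 8, d_4 = (92 - 8^2)/7 = 28/7 = 4, a_4 = floor((9 + 8)/4) = 4.
  m_5 = 4*4 - 8 = 8, d_5 = (92 - 8^2)/4 = 28/4 = 7, a_5 = floor((9 + 8)/7) = 2.
  m_6 = 7*2 - 8 = 6, d_6 = (92 - 6^2)/7 = 56/7 = 8, a_6 = floor((9 + 6)/8) = 1.
  m_7 = 8*1 - 6 = 2, d_7 = (92 - 2^2)/8 = 88/8 = 11, a_7 = floor((9 + 2)/11) = 1.
  m_8 = 11*1 - 2 = 9, d_8 = (92 - 9^2)/11 = 11/11 = 1, a_8 = floor((9 + 9)/1) = 18.
  m_9 = 1*18 - 9 = 9, d_9 = (92 - 9^2)/1 = 11/1 = 11: (m_9, d_9) = (m_1, d_1) = (9, 11), so from here the quotients repeat a_1, ..., a_8; the period length is 8.
So sqrt(92) = [9; (1, 1, 2, 4, 2, 1, 1, 18)] with period length k = 8.
k is even, so the fundamental solution of x^2 - 92y^2 = 1 is (p_{k-1}, q_{k-1}) = (p_7, q_7); compute convergents through index 7.
Convergents (p_i = a_i*p_{i-1} + p_{i-2}, q_i = a_i*q_{i-1} + q_{i-2} with p_{-2}=0, p_{-1}=1, q_{-2}=1, q_{-1}=0):
  i=0: a_0=9, p_0 = 9*1 + 0 = 9, q_0 = 9*0 + 1 = 1.
  i=1: a_1=1, p_1 = 1*9 + 1 = 10, q_1 = 1*1 + 0 = 1.
  i=2: a_2=1, p_2 = 1*10 + 9 = 19, q_2 = 1*1 + 1 = 2.
  i=3: a_3=2, p_3 = 2*19 + 10 = 48, q_3 = 2*2 + 1 = 5.
  i=4: a_4=4, p_4 = 4*48 + 19 = 211, q_4 = 4*5 + 2 = 22.
  i=5: a_5=2, p_5 = 2*211 + 48 = 470, q_5 = 2*22 + 5 = 49.
  i=6: a_6=1, p_6 = 1*470 + 211 = 681, q_6 = 1*49 + 22 = 71.
  i=7: a_7=1, p_7 = 1*681 + 470 = 1151, q_7 = 1*71 + 49 = 120.
Check: 1151^2 - 92*120^2 = 1324801 - 1324800 = 1, so (x, y) = (1151, 120) solves the equation, and by the theorem it is the least positive solution.

(x, y) = (1151, 120)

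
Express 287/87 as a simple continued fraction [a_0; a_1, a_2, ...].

Run the Euclidean algorithm on 287 and 87; the successive quotients are the partial quotients a_0, a_1, ... (each step inverts the fractional part left over by the previous one):
  287 = 3*87 + 26, so a_0 = 3.
  87 = 3*26 + 9, so a_1 = 3.
  26 = 2*9 + 8, so a_2 = 2.
  9 = 1*8 + 1, so a_3 = 1.
  8 = 8*1 + 0, so a_4 = 8.
The remainder reaches 0 after 5 divisions, so the expansion has 5 partial quotients, read off in order.

[3; 3, 2, 1, 8]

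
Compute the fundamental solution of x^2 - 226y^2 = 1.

(x, y) = (451, 30)

First expand sqrt(226) as a continued fraction. With x_i = (sqrt(226) + m_i)/d_i and (m_0, d_0) = (0, 1): a_0 = floor(sqrt(226)) = 15, since 15^2 = 225 <= 226 < 256 = 16^2.
Iterate m_{i+1} = d_i*a_i - m_i, d_{i+1} = (226 - m_{i+1}^2)/d_i, a_{i+1} = floor((a_0 + m_{i+1})/d_{i+1}):
  m_1 = 1*15 - 0 = 15, d_1 = (226 - 15^2)/1 = 1/1 = 1, a_1 = floor((15 + 15)/1) = 30.
  m_2 = 1*30 - 15 = 15, d_2 = (226 - 15^2)/1 = 1/1 = 1: (m_2, d_2) = (m_1, d_1) = (15, 1), so from here the quotient a_1 repeats; the period length is 1.
So sqrt(226) = [15; (30)] with period length k = 1.
k is odd, so (p_{k-1}, q_{k-1}) only solves x^2 - 226y^2 = -1 and the fundamental solution of x^2 - 226y^2 = 1 is (p_{2k-1}, q_{2k-1}) = (p_1, q_1); compute convergents through index 1, running through the period twice.
Convergents (p_i = a_i*p_{i-1} + p_{i-2}, q_i = a_i*q_{i-1} + q_{i-2} with p_{-2}=0, p_{-1}=1, q_{-2}=1, q_{-1}=0):
  i=0: a_0=15, p_0 = 15*1 + 0 = 15, q_0 = 15*0 + 1 = 1.
  i=1: a_1=30, p_1 = 30*15 + 1 = 451, q_1 = 30*1 + 0 = 30.
Indeed p_0^2 - 226*q_0^2 = 225 - 226 = -1, not +1.
Check: 451^2 - 226*30^2 = 203401 - 203400 = 1, so (x, y) = (451, 30) solves the equation, and by the theorem it is the least positive solution.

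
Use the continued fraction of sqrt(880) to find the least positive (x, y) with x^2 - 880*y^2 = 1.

First expand sqrt(880) as a continued fraction. With x_i = (sqrt(880) + m_i)/d_i and (m_0, d_0) = (0, 1): a_0 = floor(sqrt(880)) = 29, since 29^2 = 841 <= 880 < 900 = 30^2.
Iterate m_{i+1} = d_i*a_i - m_i, d_{i+1} = (880 - m_{i+1}^2)/d_i, a_{i+1} = floor((a_0 + m_{i+1})/d_{i+1}):
  m_1 = 1*29 - 0 = 29, d_1 = (880 - 29^2)/1 = 39/1 = 39, a_1 = floor((29 + 29)/39) = 1.
  m_2 = 39*1 - 29 = 10, d_2 = (880 - 10^2)/39 = 780/39 = 20, a_2 = floor((29 + 10)/20) = 1.
  m_3 = 20*1 - 10 = 10, d_3 = (880 - 10^2)/20 = 780/20 = 39, a_3 = floor((29 + 10)/39) = 1.
  m_4 = 39*1 - 10 = 29, d_4 = (880 - 29^2)/39 = 39/39 = 1, a_4 = floor((29 + 29)/1) = 58.
  m_5 = 1*58 - 29 = 29, d_5 = (880 - 29^2)/1 = 39/1 = 39: (m_5, d_5) = (m_1, d_1) = (29, 39), so from here the quotients repeat a_1, ..., a_4; the period length is 4.
So sqrt(880) = [29; (1, 1, 1, 58)] with period length k = 4.
k is even, so the fundamental solution of x^2 - 880y^2 = 1 is (p_{k-1}, q_{k-1}) = (p_3, q_3); compute convergents through index 3.
Convergents (p_i = a_i*p_{i-1} + p_{i-2}, q_i = a_i*q_{i-1} + q_{i-2} with p_{-2}=0, p_{-1}=1, q_{-2}=1, q_{-1}=0):
  i=0: a_0=29, p_0 = 29*1 + 0 = 29, q_0 = 29*0 + 1 = 1.
  i=1: a_1=1, p_1 = 1*29 + 1 = 30, q_1 = 1*1 + 0 = 1.
  i=2: a_2=1, p_2 = 1*30 + 29 = 59, q_2 = 1*1 + 1 = 2.
  i=3: a_3=1, p_3 = 1*59 + 30 = 89, q_3 = 1*2 + 1 = 3.
Check: 89^2 - 880*3^2 = 7921 - 7920 = 1, so (x, y) = (89, 3) solves the equation, and by the theorem it is the least positive solution.

(x, y) = (89, 3)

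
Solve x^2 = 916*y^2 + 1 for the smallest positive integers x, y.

First expand sqrt(916) as a continued fraction. With x_i = (sqrt(916) + m_i)/d_i and (m_0, d_0) = (0, 1): a_0 = floor(sqrt(916)) = 30, since 30^2 = 900 <= 916 < 961 = 31^2.
Iterate m_{i+1} = d_i*a_i - m_i, d_{i+1} = (916 - m_{i+1}^2)/d_i, a_{i+1} = floor((a_0 + m_{i+1})/d_{i+1}):
  m_1 = 1*30 - 0 = 30, d_1 = (916 - 30^2)/1 = 16/1 = 16, a_1 = floor((30 + 30)/16) = 3.
  m_2 = 16*3 - 30 = 18, d_2 = (916 - 18^2)/16 = 592/16 = 37, a_2 = floor((30 + 18)/37) = 1.
  m_3 = 37*1 - 18 = 19, d_3 = (916 - 19^2)/37 = 555/37 = 15, a_3 = floor((30 + 19)/15) = 3.
  m_4 = 15*3 - 19 = 26, d_4 = (916 - 26^2)/15 = 240/15 = 16, a_4 = floor((30 + 26)/16) = 3.
  m_5 = 16*3 - 26 = 22, d_5 = (916 - 22^2)/16 = 432/16 = 27, a_5 = floor((30 + 22)/27) = 1.
  m_6 = 27*1 - 22 = 5, d_6 = (916 - 5^2)/27 = 891/27 = 33, a_6 = floor((30 + 5)/33) = 1.
  m_7 = 33*1 - 5 = 28, d_7 = (916 - 28^2)/33 = 132/33 = 4, a_7 = floor((30 + 28)/4) = 14.
  m_8 = 4*14 - 28 = 28, d_8 = (916 - 28^2)/4 = 132/4 = 33, a_8 = floor((30 + 28)/33) = 1.
  m_9 = 33*1 - 28 = 5, d_9 = (916 - 5^2)/33 = 891/33 = 27, a_9 = floor((30 + 5)/27) = 1.
  m_10 = 27*1 - 5 = 22, d_10 = (916 - 22^2)/27 = 432/27 = 16, a_10 = floor((30 + 22)/16) = 3.
  m_11 = 16*3 - 22 = 26, d_11 = (916 - 26^2)/16 = 240/16 = 15, a_11 = floor((30 + 26)/15) = 3.
  m_12 = 15*3 - 26 = 19, d_12 = (916 - 19^2)/15 = 555/15 = 37, a_12 = floor((30 + 19)/37) = 1.
  m_13 = 37*1 - 19 = 18, d_13 = (916 - 18^2)/37 = 592/37 = 16, a_13 = floor((30 + 18)/16) = 3.
  m_14 = 16*3 - 18 = 30, d_14 = (916 - 30^2)/16 = 16/16 = 1, a_14 = floor((30 + 30)/1) = 60.
  m_15 = 1*60 - 30 = 30, d_15 = (916 - 30^2)/1 = 16/1 = 16: (m_15, d_15) = (m_1, d_1) = (30, 16), so from here the quotients repeat a_1, ..., a_14; the period length is 14.
So sqrt(916) = [30; (3, 1, 3, 3, 1, 1, 14, 1, 1, 3, 3, 1, 3, 60)] with period length k = 14.
k is even, so the fundamental solution of x^2 - 916y^2 = 1 is (p_{k-1}, q_{k-1}) = (p_13, q_13); compute convergents through index 13.
Convergents (p_i = a_i*p_{i-1} + p_{i-2}, q_i = a_i*q_{i-1} + q_{i-2} with p_{-2}=0, p_{-1}=1, q_{-2}=1, q_{-1}=0):
  i=0: a_0=30, p_0 = 30*1 + 0 = 30, q_0 = 30*0 + 1 = 1.
  i=1: a_1=3, p_1 = 3*30 + 1 = 91, q_1 = 3*1 + 0 = 3.
  i=2: a_2=1, p_2 = 1*91 + 30 = 121, q_2 = 1*3 + 1 = 4.
  i=3: a_3=3, p_3 = 3*121 + 91 = 454, q_3 = 3*4 + 3 = 15.
  i=4: a_4=3, p_4 = 3*454 + 121 = 1483, q_4 = 3*15 + 4 = 49.
  i=5: a_5=1, p_5 = 1*1483 + 454 = 1937, q_5 = 1*49 + 15 = 64.
  i=6: a_6=1, p_6 = 1*1937 + 1483 = 3420, q_6 = 1*64 + 49 = 113.
  i=7: a_7=14, p_7 = 14*3420 + 1937 = 49817, q_7 = 14*113 + 64 = 1646.
  i=8: a_8=1, p_8 = 1*49817 + 3420 = 53237, q_8 = 1*1646 + 113 = 1759.
  i=9: a_9=1, p_9 = 1*53237 + 49817 = 103054, q_9 = 1*1759 + 1646 = 3405.
  i=10: a_10=3, p_10 = 3*103054 + 53237 = 362399, q_10 = 3*3405 + 1759 = 11974.
  i=11: a_11=3, p_11 = 3*362399 + 103054 = 1190251, q_11 = 3*11974 + 3405 = 39327.
  i=12: a_12=1, p_12 = 1*1190251 + 362399 = 1552650, q_12 = 1*39327 + 11974 = 51301.
  i=13: a_13=3, p_13 = 3*1552650 + 1190251 = 5848201, q_13 = 3*51301 + 39327 = 193230.
Check: 5848201^2 - 916*193230^2 = 34201454936401 - 34201454936400 = 1, so (x, y) = (5848201, 193230) solves the equation, and by the theorem it is the least positive solution.

(x, y) = (5848201, 193230)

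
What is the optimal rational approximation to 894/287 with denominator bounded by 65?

190/61

Expand x = 894/287 as a continued fraction with the Euclidean algorithm:
  894 = 3*287 + 33, so a_0 = 3.
  287 = 8*33 + 23, so a_1 = 8.
  33 = 1*23 + 10, so a_2 = 1.
  23 = 2*10 + 3, so a_3 = 2.
  10 = 3*3 + 1, so a_4 = 3.
  3 = 3*1 + 0, so a_5 = 3.
so x = [3; 8, 1, 2, 3, 3].
Convergents (p_i = a_i*p_{i-1} + p_{i-2}, q_i = a_i*q_{i-1} + q_{i-2} with p_{-2}=0, p_{-1}=1, q_{-2}=1, q_{-1}=0), until the denominator exceeds 65:
  i=0: a_0=3, p_0 = 3*1 + 0 = 3, q_0 = 3*0 + 1 = 1.
  i=1: a_1=8, p_1 = 8*3 + 1 = 25, q_1 = 8*1 + 0 = 8.
  i=2: a_2=1, p_2 = 1*25 + 3 = 28, q_2 = 1*8 + 1 = 9.
  i=3: a_3=2, p_3 = 2*28 + 25 = 81, q_3 = 2*9 + 8 = 26.
  i=4: a_4=3, p_4 = 3*81 + 28 = 271, q_4 = 3*26 + 9 = 87.
q_4 = 87 > 65, so the last convergent with denominator <= 65 is p_3/q_3 = 81/26.
The closest fraction with denominator <= 65 is either p_3/q_3 or the intermediate fraction (k*p_3 + p_2)/(k*q_3 + q_2) with the largest k >= 1 whose denominator stays <= 65; these approach x as k grows, and every other convergent or intermediate fraction in range is farther away.
Largest k: floor((65 - q_2)/q_3) = floor((65 - 9)/26) = 2.
That gives (2*81 + 28)/(2*26 + 9) = 190/61.
Compare the errors: |x - 81/26| = |894*26 - 81*287|/(287*26) = 3/7462, and |x - 190/61| = |894*61 - 190*287|/(287*61) = 4/17507.
Cross-multiplying, 4*7462 = 29848 < 52521 = 3*17507, so 4/17507 is smaller: the intermediate fraction 190/61 is closer to x than 81/26.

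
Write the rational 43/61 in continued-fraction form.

[0; 1, 2, 2, 1, 1, 3]

Run the Euclidean algorithm on 43 and 61; the successive quotients are the partial quotients a_0, a_1, ... (each step inverts the fractional part left over by the previous one):
  43 = 0*61 + 43, so a_0 = 0.
  61 = 1*43 + 18, so a_1 = 1.
  43 = 2*18 + 7, so a_2 = 2.
  18 = 2*7 + 4, so a_3 = 2.
  7 = 1*4 + 3, so a_4 = 1.
  4 = 1*3 + 1, so a_5 = 1.
  3 = 3*1 + 0, so a_6 = 3.
The remainder reaches 0 after 7 divisions, so the expansion has 7 partial quotients, read off in order.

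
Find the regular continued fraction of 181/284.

Run the Euclidean algorithm on 181 and 284; the successive quotients are the partial quotients a_0, a_1, ... (each step inverts the fractional part left over by the previous one):
  181 = 0*284 + 181, so a_0 = 0.
  284 = 1*181 + 103, so a_1 = 1.
  181 = 1*103 + 78, so a_2 = 1.
  103 = 1*78 + 25, so a_3 = 1.
  78 = 3*25 + 3, so a_4 = 3.
  25 = 8*3 + 1, so a_5 = 8.
  3 = 3*1 + 0, so a_6 = 3.
The remainder reaches 0 after 7 divisions, so the expansion has 7 partial quotients, read off in order.

[0; 1, 1, 1, 3, 8, 3]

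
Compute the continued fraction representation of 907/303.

Run the Euclidean algorithm on 907 and 303; the successive quotients are the partial quotients a_0, a_1, ... (each step inverts the fractional part left over by the previous one):
  907 = 2*303 + 301, so a_0 = 2.
  303 = 1*301 + 2, so a_1 = 1.
  301 = 150*2 + 1, so a_2 = 150.
  2 = 2*1 + 0, so a_3 = 2.
The remainder reaches 0 after 4 divisions, so the expansion has 4 partial quotients, read off in order.

[2; 1, 150, 2]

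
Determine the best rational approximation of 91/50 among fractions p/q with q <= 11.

Expand x = 91/50 as a continued fraction with the Euclidean algorithm:
  91 = 1*50 + 41, so a_0 = 1.
  50 = 1*41 + 9, so a_1 = 1.
  41 = 4*9 + 5, so a_2 = 4.
  9 = 1*5 + 4, so a_3 = 1.
  5 = 1*4 + 1, so a_4 = 1.
  4 = 4*1 + 0, so a_5 = 4.
so x = [1; 1, 4, 1, 1, 4].
Convergents (p_i = a_i*p_{i-1} + p_{i-2}, q_i = a_i*q_{i-1} + q_{i-2} with p_{-2}=0, p_{-1}=1, q_{-2}=1, q_{-1}=0), until the denominator exceeds 11:
  i=0: a_0=1, p_0 = 1*1 + 0 = 1, q_0 = 1*0 + 1 = 1.
  i=1: a_1=1, p_1 = 1*1 + 1 = 2, q_1 = 1*1 + 0 = 1.
  i=2: a_2=4, p_2 = 4*2 + 1 = 9, q_2 = 4*1 + 1 = 5.
  i=3: a_3=1, p_3 = 1*9 + 2 = 11, q_3 = 1*5 + 1 = 6.
  i=4: a_4=1, p_4 = 1*11 + 9 = 20, q_4 = 1*6 + 5 = 11.
  i=5: a_5=4, p_5 = 4*20 + 11 = 91, q_5 = 4*11 + 6 = 50.
q_5 = 50 > 11, so the last convergent with denominator <= 11 is p_4/q_4 = 20/11.
The closest fraction with denominator <= 11 is either p_4/q_4 or the intermediate fraction (k*p_4 + p_3)/(k*q_4 + q_3) with the largest k >= 1 whose denominator stays <= 11; these approach x as k grows, and every other convergent or intermediate fraction in range is farther away.
Largest k: floor((11 - q_3)/q_4) = floor((11 - 6)/11) = 0.
Since k = 0, no intermediate fraction beyond p_4/q_4 has denominator <= 11, so the convergent 20/11 is the closest (its error is |91*11 - 20*50|/(50*11) = 1/550).

20/11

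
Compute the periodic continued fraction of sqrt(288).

[16; (1, 32)]

Write x_i = (sqrt(288) + m_i)/d_i with (m_0, d_0) = (0, 1). a_0 = floor(sqrt(288)) = 16, since 16^2 = 256 <= 288 < 289 = 17^2.
Iterate m_{i+1} = d_i*a_i - m_i, d_{i+1} = (288 - m_{i+1}^2)/d_i, a_{i+1} = floor((a_0 + m_{i+1})/d_{i+1}):
  m_1 = 1*16 - 0 = 16, d_1 = (288 - 16^2)/1 = 32/1 = 32, a_1 = floor((16 + 16)/32) = 1.
  m_2 = 32*1 - 16 = 16, d_2 = (288 - 16^2)/32 = 32/32 = 1, a_2 = floor((16 + 16)/1) = 32.
  m_3 = 1*32 - 16 = 16, d_3 = (288 - 16^2)/1 = 32/1 = 32: (m_3, d_3) = (m_1, d_1) = (16, 32), so from here the quotients repeat a_1, a_2; the period length is 2.
Hence the expansion of sqrt(288) is a_0 = 16 followed by the repeating block 1, 32 (period 2).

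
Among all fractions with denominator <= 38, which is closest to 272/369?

Expand x = 272/369 as a continued fraction with the Euclidean algorithm:
  272 = 0*369 + 272, so a_0 = 0.
  369 = 1*272 + 97, so a_1 = 1.
  272 = 2*97 + 78, so a_2 = 2.
  97 = 1*78 + 19, so a_3 = 1.
  78 = 4*19 + 2, so a_4 = 4.
  19 = 9*2 + 1, so a_5 = 9.
  2 = 2*1 + 0, so a_6 = 2.
so x = [0; 1, 2, 1, 4, 9, 2].
Convergents (p_i = a_i*p_{i-1} + p_{i-2}, q_i = a_i*q_{i-1} + q_{i-2} with p_{-2}=0, p_{-1}=1, q_{-2}=1, q_{-1}=0), until the denominator exceeds 38:
  i=0: a_0=0, p_0 = 0*1 + 0 = 0, q_0 = 0*0 + 1 = 1.
  i=1: a_1=1, p_1 = 1*0 + 1 = 1, q_1 = 1*1 + 0 = 1.
  i=2: a_2=2, p_2 = 2*1 + 0 = 2, q_2 = 2*1 + 1 = 3.
  i=3: a_3=1, p_3 = 1*2 + 1 = 3, q_3 = 1*3 + 1 = 4.
  i=4: a_4=4, p_4 = 4*3 + 2 = 14, q_4 = 4*4 + 3 = 19.
  i=5: a_5=9, p_5 = 9*14 + 3 = 129, q_5 = 9*19 + 4 = 175.
q_5 = 175 > 38, so the last convergent with denominator <= 38 is p_4/q_4 = 14/19.
The closest fraction with denominator <= 38 is either p_4/q_4 or the intermediate fraction (k*p_4 + p_3)/(k*q_4 + q_3) with the largest k >= 1 whose denominator stays <= 38; these approach x as k grows, and every other convergent or intermediate fraction in range is farther away.
Largest k: floor((38 - q_3)/q_4) = floor((38 - 4)/19) = 1.
That gives (1*14 + 3)/(1*19 + 4) = 17/23.
Compare the errors: |x - 14/19| = |272*19 - 14*369|/(369*19) = 2/7011, and |x - 17/23| = |272*23 - 17*369|/(369*23) = 17/8487.
Cross-multiplying, 2*8487 = 16974 < 119187 = 17*7011, so 2/7011 is smaller: the convergent 14/19 is closer to x than 17/23.

14/19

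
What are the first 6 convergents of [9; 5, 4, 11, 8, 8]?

Using the convergent recurrence p_i = a_i*p_{i-1} + p_{i-2}, q_i = a_i*q_{i-1} + q_{i-2} with p_{-2}=0, p_{-1}=1, q_{-2}=1, q_{-1}=0:
  i=0: a_0=9, p_0 = 9*1 + 0 = 9, q_0 = 9*0 + 1 = 1.
  i=1: a_1=5, p_1 = 5*9 + 1 = 46, q_1 = 5*1 + 0 = 5.
  i=2: a_2=4, p_2 = 4*46 + 9 = 193, q_2 = 4*5 + 1 = 21.
  i=3: a_3=11, p_3 = 11*193 + 46 = 2169, q_3 = 11*21 + 5 = 236.
  i=4: a_4=8, p_4 = 8*2169 + 193 = 17545, q_4 = 8*236 + 21 = 1909.
  i=5: a_5=8, p_5 = 8*17545 + 2169 = 142529, q_5 = 8*1909 + 236 = 15508.

9/1, 46/5, 193/21, 2169/236, 17545/1909, 142529/15508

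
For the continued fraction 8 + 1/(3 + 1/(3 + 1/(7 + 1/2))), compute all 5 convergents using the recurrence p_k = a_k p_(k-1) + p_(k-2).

8/1, 25/3, 83/10, 606/73, 1295/156

Using the convergent recurrence p_i = a_i*p_{i-1} + p_{i-2}, q_i = a_i*q_{i-1} + q_{i-2} with p_{-2}=0, p_{-1}=1, q_{-2}=1, q_{-1}=0:
  i=0: a_0=8, p_0 = 8*1 + 0 = 8, q_0 = 8*0 + 1 = 1.
  i=1: a_1=3, p_1 = 3*8 + 1 = 25, q_1 = 3*1 + 0 = 3.
  i=2: a_2=3, p_2 = 3*25 + 8 = 83, q_2 = 3*3 + 1 = 10.
  i=3: a_3=7, p_3 = 7*83 + 25 = 606, q_3 = 7*10 + 3 = 73.
  i=4: a_4=2, p_4 = 2*606 + 83 = 1295, q_4 = 2*73 + 10 = 156.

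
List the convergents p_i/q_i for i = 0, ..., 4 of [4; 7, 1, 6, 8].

4/1, 29/7, 33/8, 227/55, 1849/448

Using the convergent recurrence p_i = a_i*p_{i-1} + p_{i-2}, q_i = a_i*q_{i-1} + q_{i-2} with p_{-2}=0, p_{-1}=1, q_{-2}=1, q_{-1}=0:
  i=0: a_0=4, p_0 = 4*1 + 0 = 4, q_0 = 4*0 + 1 = 1.
  i=1: a_1=7, p_1 = 7*4 + 1 = 29, q_1 = 7*1 + 0 = 7.
  i=2: a_2=1, p_2 = 1*29 + 4 = 33, q_2 = 1*7 + 1 = 8.
  i=3: a_3=6, p_3 = 6*33 + 29 = 227, q_3 = 6*8 + 7 = 55.
  i=4: a_4=8, p_4 = 8*227 + 33 = 1849, q_4 = 8*55 + 8 = 448.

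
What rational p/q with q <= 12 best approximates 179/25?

43/6

Expand x = 179/25 as a continued fraction with the Euclidean algorithm:
  179 = 7*25 + 4, so a_0 = 7.
  25 = 6*4 + 1, so a_1 = 6.
  4 = 4*1 + 0, so a_2 = 4.
so x = [7; 6, 4].
Convergents (p_i = a_i*p_{i-1} + p_{i-2}, q_i = a_i*q_{i-1} + q_{i-2} with p_{-2}=0, p_{-1}=1, q_{-2}=1, q_{-1}=0), until the denominator exceeds 12:
  i=0: a_0=7, p_0 = 7*1 + 0 = 7, q_0 = 7*0 + 1 = 1.
  i=1: a_1=6, p_1 = 6*7 + 1 = 43, q_1 = 6*1 + 0 = 6.
  i=2: a_2=4, p_2 = 4*43 + 7 = 179, q_2 = 4*6 + 1 = 25.
q_2 = 25 > 12, so the last convergent with denominator <= 12 is p_1/q_1 = 43/6.
The closest fraction with denominator <= 12 is either p_1/q_1 or the intermediate fraction (k*p_1 + p_0)/(k*q_1 + q_0) with the largest k >= 1 whose denominator stays <= 12; these approach x as k grows, and every other convergent or intermediate fraction in range is farther away.
Largest k: floor((12 - q_0)/q_1) = floor((12 - 1)/6) = 1.
That gives (1*43 + 7)/(1*6 + 1) = 50/7.
Compare the errors: |x - 43/6| = |179*6 - 43*25|/(25*6) = 1/150, and |x - 50/7| = |179*7 - 50*25|/(25*7) = 3/175.
Cross-multiplying, 1*175 = 175 < 450 = 3*150, so 1/150 is smaller: the convergent 43/6 is closer to x than 50/7.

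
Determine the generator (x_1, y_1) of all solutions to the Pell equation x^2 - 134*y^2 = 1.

First expand sqrt(134) as a continued fraction. With x_i = (sqrt(134) + m_i)/d_i and (m_0, d_0) = (0, 1): a_0 = floor(sqrt(134)) = 11, since 11^2 = 121 <= 134 < 144 = 12^2.
Iterate m_{i+1} = d_i*a_i - m_i, d_{i+1} = (134 - m_{i+1}^2)/d_i, a_{i+1} = floor((a_0 + m_{i+1})/d_{i+1}):
  m_1 = 1*11 - 0 = 11, d_1 = (134 - 11^2)/1 = 13/1 = 13, a_1 = floor((11 + 11)/13) = 1.
  m_2 = 13*1 - 11 = 2, d_2 = (134 - 2^2)/13 = 130/13 = 10, a_2 = floor((11 + 2)/10) = 1.
  m_3 = 10*1 - 2 = 8, d_3 = (134 - 8^2)/10 = 70/10 = 7, a_3 = floor((11 + 8)/7) = 2.
  m_4 = 7*2 - 8 = 6, d_4 = (134 - 6^2)/7 = 98/7 = 14, a_4 = floor((11 + 6)/14) = 1.
  m_5 = 14*1 - 6 = 8, d_5 = (134 - 8^2)/14 = 70/14 = 5, a_5 = floor((11 + 8)/5) = 3.
  m_6 = 5*3 - 8 = 7, d_6 = (134 - 7^2)/5 = 85/5 = 17, a_6 = floor((11 + 7)/17) = 1.
  m_7 = 17*1 - 7 = 10, d_7 = (134 - 10^2)/17 = 34/17 = 2, a_7 = floor((11 + 10)/2) = 10.
  m_8 = 2*10 - 10 = 10, d_8 = (134 - 10^2)/2 = 34/2 = 17, a_8 = floor((11 + 10)/17) = 1.
  m_9 = 17*1 - 10 = 7, d_9 = (134 - 7^2)/17 = 85/17 = 5, a_9 = floor((11 + 7)/5) = 3.
  m_10 = 5*3 - 7 = 8, d_10 = (134 - 8^2)/5 = 70/5 = 14, a_10 = floor((11 + 8)/14) = 1.
  m_11 = 14*1 - 8 = 6, d_11 = (134 - 6^2)/14 = 98/14 = 7, a_11 = floor((11 + 6)/7) = 2.
  m_12 = 7*2 - 6 = 8, d_12 = (134 - 8^2)/7 = 70/7 = 10, a_12 = floor((11 + 8)/10) = 1.
  m_13 = 10*1 - 8 = 2, d_13 = (134 - 2^2)/10 = 130/10 = 13, a_13 = floor((11 + 2)/13) = 1.
  m_14 = 13*1 - 2 = 11, d_14 = (134 - 11^2)/13 = 13/13 = 1, a_14 = floor((11 + 11)/1) = 22.
  m_15 = 1*22 - 11 = 11, d_15 = (134 - 11^2)/1 = 13/1 = 13: (m_15, d_15) = (m_1, d_1) = (11, 13), so from here the quotients repeat a_1, ..., a_14; the period length is 14.
So sqrt(134) = [11; (1, 1, 2, 1, 3, 1, 10, 1, 3, 1, 2, 1, 1, 22)] with period length k = 14.
k is even, so the fundamental solution of x^2 - 134y^2 = 1 is (p_{k-1}, q_{k-1}) = (p_13, q_13); compute convergents through index 13.
Convergents (p_i = a_i*p_{i-1} + p_{i-2}, q_i = a_i*q_{i-1} + q_{i-2} with p_{-2}=0, p_{-1}=1, q_{-2}=1, q_{-1}=0):
  i=0: a_0=11, p_0 = 11*1 + 0 = 11, q_0 = 11*0 + 1 = 1.
  i=1: a_1=1, p_1 = 1*11 + 1 = 12, q_1 = 1*1 + 0 = 1.
  i=2: a_2=1, p_2 = 1*12 + 11 = 23, q_2 = 1*1 + 1 = 2.
  i=3: a_3=2, p_3 = 2*23 + 12 = 58, q_3 = 2*2 + 1 = 5.
  i=4: a_4=1, p_4 = 1*58 + 23 = 81, q_4 = 1*5 + 2 = 7.
  i=5: a_5=3, p_5 = 3*81 + 58 = 301, q_5 = 3*7 + 5 = 26.
  i=6: a_6=1, p_6 = 1*301 + 81 = 382, q_6 = 1*26 + 7 = 33.
  i=7: a_7=10, p_7 = 10*382 + 301 = 4121, q_7 = 10*33 + 26 = 356.
  i=8: a_8=1, p_8 = 1*4121 + 382 = 4503, q_8 = 1*356 + 33 = 389.
  i=9: a_9=3, p_9 = 3*4503 + 4121 = 17630, q_9 = 3*389 + 356 = 1523.
  i=10: a_10=1, p_10 = 1*17630 + 4503 = 22133, q_10 = 1*1523 + 389 = 1912.
  i=11: a_11=2, p_11 = 2*22133 + 17630 = 61896, q_11 = 2*1912 + 1523 = 5347.
  i=12: a_12=1, p_12 = 1*61896 + 22133 = 84029, q_12 = 1*5347 + 1912 = 7259.
  i=13: a_13=1, p_13 = 1*84029 + 61896 = 145925, q_13 = 1*7259 + 5347 = 12606.
Check: 145925^2 - 134*12606^2 = 21294105625 - 21294105624 = 1, so (x, y) = (145925, 12606) solves the equation, and by the theorem it is the least positive solution.

(x, y) = (145925, 12606)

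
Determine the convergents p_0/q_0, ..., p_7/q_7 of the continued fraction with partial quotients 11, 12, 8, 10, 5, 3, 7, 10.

11/1, 133/12, 1075/97, 10883/982, 55490/5007, 177353/16003, 1296961/117028, 13146963/1186283

Using the convergent recurrence p_i = a_i*p_{i-1} + p_{i-2}, q_i = a_i*q_{i-1} + q_{i-2} with p_{-2}=0, p_{-1}=1, q_{-2}=1, q_{-1}=0:
  i=0: a_0=11, p_0 = 11*1 + 0 = 11, q_0 = 11*0 + 1 = 1.
  i=1: a_1=12, p_1 = 12*11 + 1 = 133, q_1 = 12*1 + 0 = 12.
  i=2: a_2=8, p_2 = 8*133 + 11 = 1075, q_2 = 8*12 + 1 = 97.
  i=3: a_3=10, p_3 = 10*1075 + 133 = 10883, q_3 = 10*97 + 12 = 982.
  i=4: a_4=5, p_4 = 5*10883 + 1075 = 55490, q_4 = 5*982 + 97 = 5007.
  i=5: a_5=3, p_5 = 3*55490 + 10883 = 177353, q_5 = 3*5007 + 982 = 16003.
  i=6: a_6=7, p_6 = 7*177353 + 55490 = 1296961, q_6 = 7*16003 + 5007 = 117028.
  i=7: a_7=10, p_7 = 10*1296961 + 177353 = 13146963, q_7 = 10*117028 + 16003 = 1186283.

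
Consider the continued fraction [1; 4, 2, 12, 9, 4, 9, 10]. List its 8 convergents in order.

1/1, 5/4, 11/9, 137/112, 1244/1017, 5113/4180, 47261/38637, 477723/390550

Using the convergent recurrence p_i = a_i*p_{i-1} + p_{i-2}, q_i = a_i*q_{i-1} + q_{i-2} with p_{-2}=0, p_{-1}=1, q_{-2}=1, q_{-1}=0:
  i=0: a_0=1, p_0 = 1*1 + 0 = 1, q_0 = 1*0 + 1 = 1.
  i=1: a_1=4, p_1 = 4*1 + 1 = 5, q_1 = 4*1 + 0 = 4.
  i=2: a_2=2, p_2 = 2*5 + 1 = 11, q_2 = 2*4 + 1 = 9.
  i=3: a_3=12, p_3 = 12*11 + 5 = 137, q_3 = 12*9 + 4 = 112.
  i=4: a_4=9, p_4 = 9*137 + 11 = 1244, q_4 = 9*112 + 9 = 1017.
  i=5: a_5=4, p_5 = 4*1244 + 137 = 5113, q_5 = 4*1017 + 112 = 4180.
  i=6: a_6=9, p_6 = 9*5113 + 1244 = 47261, q_6 = 9*4180 + 1017 = 38637.
  i=7: a_7=10, p_7 = 10*47261 + 5113 = 477723, q_7 = 10*38637 + 4180 = 390550.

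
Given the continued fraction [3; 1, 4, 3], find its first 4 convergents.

3/1, 4/1, 19/5, 61/16

Using the convergent recurrence p_i = a_i*p_{i-1} + p_{i-2}, q_i = a_i*q_{i-1} + q_{i-2} with p_{-2}=0, p_{-1}=1, q_{-2}=1, q_{-1}=0:
  i=0: a_0=3, p_0 = 3*1 + 0 = 3, q_0 = 3*0 + 1 = 1.
  i=1: a_1=1, p_1 = 1*3 + 1 = 4, q_1 = 1*1 + 0 = 1.
  i=2: a_2=4, p_2 = 4*4 + 3 = 19, q_2 = 4*1 + 1 = 5.
  i=3: a_3=3, p_3 = 3*19 + 4 = 61, q_3 = 3*5 + 1 = 16.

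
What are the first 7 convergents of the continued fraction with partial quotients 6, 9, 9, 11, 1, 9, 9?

6/1, 55/9, 501/82, 5566/911, 6067/993, 60169/9848, 547588/89625

Using the convergent recurrence p_i = a_i*p_{i-1} + p_{i-2}, q_i = a_i*q_{i-1} + q_{i-2} with p_{-2}=0, p_{-1}=1, q_{-2}=1, q_{-1}=0:
  i=0: a_0=6, p_0 = 6*1 + 0 = 6, q_0 = 6*0 + 1 = 1.
  i=1: a_1=9, p_1 = 9*6 + 1 = 55, q_1 = 9*1 + 0 = 9.
  i=2: a_2=9, p_2 = 9*55 + 6 = 501, q_2 = 9*9 + 1 = 82.
  i=3: a_3=11, p_3 = 11*501 + 55 = 5566, q_3 = 11*82 + 9 = 911.
  i=4: a_4=1, p_4 = 1*5566 + 501 = 6067, q_4 = 1*911 + 82 = 993.
  i=5: a_5=9, p_5 = 9*6067 + 5566 = 60169, q_5 = 9*993 + 911 = 9848.
  i=6: a_6=9, p_6 = 9*60169 + 6067 = 547588, q_6 = 9*9848 + 993 = 89625.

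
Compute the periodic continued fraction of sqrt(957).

Write x_i = (sqrt(957) + m_i)/d_i with (m_0, d_0) = (0, 1). a_0 = floor(sqrt(957)) = 30, since 30^2 = 900 <= 957 < 961 = 31^2.
Iterate m_{i+1} = d_i*a_i - m_i, d_{i+1} = (957 - m_{i+1}^2)/d_i, a_{i+1} = floor((a_0 + m_{i+1})/d_{i+1}):
  m_1 = 1*30 - 0 = 30, d_1 = (957 - 30^2)/1 = 57/1 = 57, a_1 = floor((30 + 30)/57) = 1.
  m_2 = 57*1 - 30 = 27, d_2 = (957 - 27^2)/57 = 228/57 = 4, a_2 = floor((30 + 27)/4) = 14.
  m_3 = 4*14 - 27 = 29, d_3 = (957 - 29^2)/4 = 116/4 = 29, a_3 = floor((30 + 29)/29) = 2.
  m_4 = 29*2 - 29 = 29, d_4 = (957 - 29^2)/29 = 116/29 = 4, a_4 = floor((30 + 29)/4) = 14.
  m_5 = 4*14 - 29 = 27, d_5 = (957 - 27^2)/4 = 228/4 = 57, a_5 = floor((30 + 27)/57) = 1.
  m_6 = 57*1 - 27 = 30, d_6 = (957 - 30^2)/57 = 57/57 = 1, a_6 = floor((30 + 30)/1) = 60.
  m_7 = 1*60 - 30 = 30, d_7 = (957 - 30^2)/1 = 57/1 = 57: (m_7, d_7) = (m_1, d_1) = (30, 57), so from here the quotients repeat a_1, ..., a_6; the period length is 6.
Hence the expansion of sqrt(957) is a_0 = 30 followed by the repeating block 1, 14, 2, 14, 1, 60 (period 6).

[30; (1, 14, 2, 14, 1, 60)]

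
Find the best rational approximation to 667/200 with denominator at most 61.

10/3

Expand x = 667/200 as a continued fraction with the Euclidean algorithm:
  667 = 3*200 + 67, so a_0 = 3.
  200 = 2*67 + 66, so a_1 = 2.
  67 = 1*66 + 1, so a_2 = 1.
  66 = 66*1 + 0, so a_3 = 66.
so x = [3; 2, 1, 66].
Convergents (p_i = a_i*p_{i-1} + p_{i-2}, q_i = a_i*q_{i-1} + q_{i-2} with p_{-2}=0, p_{-1}=1, q_{-2}=1, q_{-1}=0), until the denominator exceeds 61:
  i=0: a_0=3, p_0 = 3*1 + 0 = 3, q_0 = 3*0 + 1 = 1.
  i=1: a_1=2, p_1 = 2*3 + 1 = 7, q_1 = 2*1 + 0 = 2.
  i=2: a_2=1, p_2 = 1*7 + 3 = 10, q_2 = 1*2 + 1 = 3.
  i=3: a_3=66, p_3 = 66*10 + 7 = 667, q_3 = 66*3 + 2 = 200.
q_3 = 200 > 61, so the last convergent with denominator <= 61 is p_2/q_2 = 10/3.
The closest fraction with denominator <= 61 is either p_2/q_2 or the intermediate fraction (k*p_2 + p_1)/(k*q_2 + q_1) with the largest k >= 1 whose denominator stays <= 61; these approach x as k grows, and every other convergent or intermediate fraction in range is farther away.
Largest k: floor((61 - q_1)/q_2) = floor((61 - 2)/3) = 19.
That gives (19*10 + 7)/(19*3 + 2) = 197/59.
Compare the errors: |x - 10/3| = |667*3 - 10*200|/(200*3) = 1/600, and |x - 197/59| = |667*59 - 197*200|/(200*59) = 47/11800.
Cross-multiplying, 1*11800 = 11800 < 28200 = 47*600, so 1/600 is smaller: the convergent 10/3 is closer to x than 197/59.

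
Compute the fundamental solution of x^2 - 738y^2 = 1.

(x, y) = (163, 6)

First expand sqrt(738) as a continued fraction. With x_i = (sqrt(738) + m_i)/d_i and (m_0, d_0) = (0, 1): a_0 = floor(sqrt(738)) = 27, since 27^2 = 729 <= 738 < 784 = 28^2.
Iterate m_{i+1} = d_i*a_i - m_i, d_{i+1} = (738 - m_{i+1}^2)/d_i, a_{i+1} = floor((a_0 + m_{i+1})/d_{i+1}):
  m_1 = 1*27 - 0 = 27, d_1 = (738 - 27^2)/1 = 9/1 = 9, a_1 = floor((27 + 27)/9) = 6.
  m_2 = 9*6 - 27 = 27, d_2 = (738 - 27^2)/9 = 9/9 = 1, a_2 = floor((27 + 27)/1) = 54.
  m_3 = 1*54 - 27 = 27, d_3 = (738 - 27^2)/1 = 9/1 = 9: (m_3, d_3) = (m_1, d_1) = (27, 9), so from here the quotients repeat a_1, a_2; the period length is 2.
So sqrt(738) = [27; (6, 54)] with period length k = 2.
k is even, so the fundamental solution of x^2 - 738y^2 = 1 is (p_{k-1}, q_{k-1}) = (p_1, q_1); compute convergents through index 1.
Convergents (p_i = a_i*p_{i-1} + p_{i-2}, q_i = a_i*q_{i-1} + q_{i-2} with p_{-2}=0, p_{-1}=1, q_{-2}=1, q_{-1}=0):
  i=0: a_0=27, p_0 = 27*1 + 0 = 27, q_0 = 27*0 + 1 = 1.
  i=1: a_1=6, p_1 = 6*27 + 1 = 163, q_1 = 6*1 + 0 = 6.
Check: 163^2 - 738*6^2 = 26569 - 26568 = 1, so (x, y) = (163, 6) solves the equation, and by the theorem it is the least positive solution.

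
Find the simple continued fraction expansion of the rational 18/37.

Run the Euclidean algorithm on 18 and 37; the successive quotients are the partial quotients a_0, a_1, ... (each step inverts the fractional part left over by the previous one):
  18 = 0*37 + 18, so a_0 = 0.
  37 = 2*18 + 1, so a_1 = 2.
  18 = 18*1 + 0, so a_2 = 18.
The remainder reaches 0 after 3 divisions, so the expansion has 3 partial quotients, read off in order.

[0; 2, 18]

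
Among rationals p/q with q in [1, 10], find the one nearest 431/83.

Expand x = 431/83 as a continued fraction with the Euclidean algorithm:
  431 = 5*83 + 16, so a_0 = 5.
  83 = 5*16 + 3, so a_1 = 5.
  16 = 5*3 + 1, so a_2 = 5.
  3 = 3*1 + 0, so a_3 = 3.
so x = [5; 5, 5, 3].
Convergents (p_i = a_i*p_{i-1} + p_{i-2}, q_i = a_i*q_{i-1} + q_{i-2} with p_{-2}=0, p_{-1}=1, q_{-2}=1, q_{-1}=0), until the denominator exceeds 10:
  i=0: a_0=5, p_0 = 5*1 + 0 = 5, q_0 = 5*0 + 1 = 1.
  i=1: a_1=5, p_1 = 5*5 + 1 = 26, q_1 = 5*1 + 0 = 5.
  i=2: a_2=5, p_2 = 5*26 + 5 = 135, q_2 = 5*5 + 1 = 26.
q_2 = 26 > 10, so the last convergent with denominator <= 10 is p_1/q_1 = 26/5.
The closest fraction with denominator <= 10 is either p_1/q_1 or the intermediate fraction (k*p_1 + p_0)/(k*q_1 + q_0) with the largest k >= 1 whose denominator stays <= 10; these approach x as k grows, and every other convergent or intermediate fraction in range is farther away.
Largest k: floor((10 - q_0)/q_1) = floor((10 - 1)/5) = 1.
That gives (1*26 + 5)/(1*5 + 1) = 31/6.
Compare the errors: |x - 26/5| = |431*5 - 26*83|/(83*5) = 3/415, and |x - 31/6| = |431*6 - 31*83|/(83*6) = 13/498.
Cross-multiplying, 3*498 = 1494 < 5395 = 13*415, so 3/415 is smaller: the convergent 26/5 is closer to x than 31/6.

26/5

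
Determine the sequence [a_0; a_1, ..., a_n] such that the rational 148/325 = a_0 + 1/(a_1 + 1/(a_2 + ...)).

[0; 2, 5, 9, 1, 2]

Run the Euclidean algorithm on 148 and 325; the successive quotients are the partial quotients a_0, a_1, ... (each step inverts the fractional part left over by the previous one):
  148 = 0*325 + 148, so a_0 = 0.
  325 = 2*148 + 29, so a_1 = 2.
  148 = 5*29 + 3, so a_2 = 5.
  29 = 9*3 + 2, so a_3 = 9.
  3 = 1*2 + 1, so a_4 = 1.
  2 = 2*1 + 0, so a_5 = 2.
The remainder reaches 0 after 6 divisions, so the expansion has 6 partial quotients, read off in order.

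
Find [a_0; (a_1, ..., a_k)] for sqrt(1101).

[33; (5, 1, 1, 16, 22, 16, 1, 1, 5, 66)]

Write x_i = (sqrt(1101) + m_i)/d_i with (m_0, d_0) = (0, 1). a_0 = floor(sqrt(1101)) = 33, since 33^2 = 1089 <= 1101 < 1156 = 34^2.
Iterate m_{i+1} = d_i*a_i - m_i, d_{i+1} = (1101 - m_{i+1}^2)/d_i, a_{i+1} = floor((a_0 + m_{i+1})/d_{i+1}):
  m_1 = 1*33 - 0 = 33, d_1 = (1101 - 33^2)/1 = 12/1 = 12, a_1 = floor((33 + 33)/12) = 5.
  m_2 = 12*5 - 33 = 27, d_2 = (1101 - 27^2)/12 = 372/12 = 31, a_2 = floor((33 + 27)/31) = 1.
  m_3 = 31*1 - 27 = 4, d_3 = (1101 - 4^2)/31 = 1085/31 = 35, a_3 = floor((33 + 4)/35) = 1.
  m_4 = 35*1 - 4 = 31, d_4 = (1101 - 31^2)/35 = 140/35 = 4, a_4 = floor((33 + 31)/4) = 16.
  m_5 = 4*16 - 31 = 33, d_5 = (1101 - 33^2)/4 = 12/4 = 3, a_5 = floor((33 + 33)/3) = 22.
  m_6 = 3*22 - 33 = 33, d_6 = (1101 - 33^2)/3 = 12/3 = 4, a_6 = floor((33 + 33)/4) = 16.
  m_7 = 4*16 - 33 = 31, d_7 = (1101 - 31^2)/4 = 140/4 = 35, a_7 = floor((33 + 31)/35) = 1.
  m_8 = 35*1 - 31 = 4, d_8 = (1101 - 4^2)/35 = 1085/35 = 31, a_8 = floor((33 + 4)/31) = 1.
  m_9 = 31*1 - 4 = 27, d_9 = (1101 - 27^2)/31 = 372/31 = 12, a_9 = floor((33 + 27)/12) = 5.
  m_10 = 12*5 - 27 = 33, d_10 = (1101 - 33^2)/12 = 12/12 = 1, a_10 = floor((33 + 33)/1) = 66.
  m_11 = 1*66 - 33 = 33, d_11 = (1101 - 33^2)/1 = 12/1 = 12: (m_11, d_11) = (m_1, d_1) = (33, 12), so from here the quotients repeat a_1, ..., a_10; the period length is 10.
Hence the expansion of sqrt(1101) is a_0 = 33 followed by the repeating block 5, 1, 1, 16, 22, 16, 1, 1, 5, 66 (period 10).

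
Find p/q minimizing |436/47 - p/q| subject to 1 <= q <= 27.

Expand x = 436/47 as a continued fraction with the Euclidean algorithm:
  436 = 9*47 + 13, so a_0 = 9.
  47 = 3*13 + 8, so a_1 = 3.
  13 = 1*8 + 5, so a_2 = 1.
  8 = 1*5 + 3, so a_3 = 1.
  5 = 1*3 + 2, so a_4 = 1.
  3 = 1*2 + 1, so a_5 = 1.
  2 = 2*1 + 0, so a_6 = 2.
so x = [9; 3, 1, 1, 1, 1, 2].
Convergents (p_i = a_i*p_{i-1} + p_{i-2}, q_i = a_i*q_{i-1} + q_{i-2} with p_{-2}=0, p_{-1}=1, q_{-2}=1, q_{-1}=0), until the denominator exceeds 27:
  i=0: a_0=9, p_0 = 9*1 + 0 = 9, q_0 = 9*0 + 1 = 1.
  i=1: a_1=3, p_1 = 3*9 + 1 = 28, q_1 = 3*1 + 0 = 3.
  i=2: a_2=1, p_2 = 1*28 + 9 = 37, q_2 = 1*3 + 1 = 4.
  i=3: a_3=1, p_3 = 1*37 + 28 = 65, q_3 = 1*4 + 3 = 7.
  i=4: a_4=1, p_4 = 1*65 + 37 = 102, q_4 = 1*7 + 4 = 11.
  i=5: a_5=1, p_5 = 1*102 + 65 = 167, q_5 = 1*11 + 7 = 18.
  i=6: a_6=2, p_6 = 2*167 + 102 = 436, q_6 = 2*18 + 11 = 47.
q_6 = 47 > 27, so the last convergent with denominator <= 27 is p_5/q_5 = 167/18.
The closest fraction with denominator <= 27 is either p_5/q_5 or the intermediate fraction (k*p_5 + p_4)/(k*q_5 + q_4) with the largest k >= 1 whose denominator stays <= 27; these approach x as k grows, and every other convergent or intermediate fraction in range is farther away.
Largest k: floor((27 - q_4)/q_5) = floor((27 - 11)/18) = 0.
Since k = 0, no intermediate fraction beyond p_5/q_5 has denominator <= 27, so the convergent 167/18 is the closest (its error is |436*18 - 167*47|/(47*18) = 1/846).

167/18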